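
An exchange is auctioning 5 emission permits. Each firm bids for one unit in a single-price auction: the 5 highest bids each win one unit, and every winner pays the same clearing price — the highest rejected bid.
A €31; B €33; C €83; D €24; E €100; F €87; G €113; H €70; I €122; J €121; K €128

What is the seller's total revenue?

Sorting: 128 (K), 122 (I), 121 (J), 113 (G), 100 (E), 87 (F), 83 (C), …
Winners (5 units): K, I, J, G, E.
First losing bid is F's €87, which sets the uniform price.
Total revenue = 5 × €87 = €435.

Total revenue: €435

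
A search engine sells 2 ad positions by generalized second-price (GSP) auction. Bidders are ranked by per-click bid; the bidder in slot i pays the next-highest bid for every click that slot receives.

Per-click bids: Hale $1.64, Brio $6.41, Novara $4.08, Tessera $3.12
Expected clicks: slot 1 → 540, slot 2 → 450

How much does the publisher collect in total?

Total revenue: $3607.20

Per-click bids in order: $6.41 (Brio) > $4.08 (Novara) > $3.12 (Tessera) > …
Slot 1: Brio pays $4.08 × 540 = $2203.20
Slot 2: Novara pays $3.12 × 450 = $1404.00
Total = $3607.20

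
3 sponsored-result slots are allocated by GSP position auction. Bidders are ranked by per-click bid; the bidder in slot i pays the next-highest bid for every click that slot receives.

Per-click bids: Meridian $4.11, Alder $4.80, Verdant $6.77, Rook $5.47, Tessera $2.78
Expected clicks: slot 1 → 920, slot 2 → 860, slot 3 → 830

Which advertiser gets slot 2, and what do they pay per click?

Rook; $4.80 per click

Ranked by bid: $6.77 (Verdant) > $5.47 (Rook) > $4.80 (Alder) > $4.11 (Meridian) > …
Slot 2 goes to the second-ranked bidder, Rook, who pays the next bid down: $4.80/click.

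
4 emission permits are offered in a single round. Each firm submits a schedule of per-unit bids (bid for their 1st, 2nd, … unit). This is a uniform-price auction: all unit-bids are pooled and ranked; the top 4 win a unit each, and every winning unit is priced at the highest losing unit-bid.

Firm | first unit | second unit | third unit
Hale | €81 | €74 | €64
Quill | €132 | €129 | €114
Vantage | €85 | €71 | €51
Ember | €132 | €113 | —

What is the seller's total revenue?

Merging the schedules and taking the best 4: 132 (Quill-1), 132 (Ember-1), 129 (Quill-2), 114 (Quill-3)
Highest rejected unit-bid = €113.
Allocation: Ember 1, Quill 3. Every unit priced at €113.
Revenue = 4 × 113 = €452.

Total revenue: €452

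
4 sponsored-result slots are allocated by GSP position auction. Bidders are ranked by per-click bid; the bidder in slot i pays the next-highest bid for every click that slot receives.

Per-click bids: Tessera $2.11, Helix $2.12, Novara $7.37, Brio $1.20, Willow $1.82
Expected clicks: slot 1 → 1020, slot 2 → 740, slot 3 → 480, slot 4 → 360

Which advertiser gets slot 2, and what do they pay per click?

Per-click bids in order: $7.37 (Novara) > $2.12 (Helix) > $2.11 (Tessera) > $1.82 (Willow) > $1.20 (Brio)
Slot 2 goes to the second-ranked bidder, Helix, who pays the next bid down: $2.11/click.

Helix; $2.11 per click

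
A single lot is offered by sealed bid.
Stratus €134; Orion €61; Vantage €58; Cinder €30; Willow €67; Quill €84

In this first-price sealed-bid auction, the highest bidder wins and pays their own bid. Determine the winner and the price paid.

Stratus pays €134

Bids in order: 134 (Stratus) > 84 (Quill) > 67 (Willow) > 61 (Orion) > 58 (Vantage) > 30 (Cinder)
Stratus has the highest bid and pays exactly that: €134.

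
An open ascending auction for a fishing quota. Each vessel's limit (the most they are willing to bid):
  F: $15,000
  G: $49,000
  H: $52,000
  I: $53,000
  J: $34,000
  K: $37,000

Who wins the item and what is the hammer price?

I wins at $52,000

Limits in order: 53,000 (I) > 52,000 (H) > 49,000 (G) > 37,000 (K) > 34,000 (J) > 15,000 (F)
Once the price passes $52,000, only I is left; the hammer falls at H's limit of $52,000.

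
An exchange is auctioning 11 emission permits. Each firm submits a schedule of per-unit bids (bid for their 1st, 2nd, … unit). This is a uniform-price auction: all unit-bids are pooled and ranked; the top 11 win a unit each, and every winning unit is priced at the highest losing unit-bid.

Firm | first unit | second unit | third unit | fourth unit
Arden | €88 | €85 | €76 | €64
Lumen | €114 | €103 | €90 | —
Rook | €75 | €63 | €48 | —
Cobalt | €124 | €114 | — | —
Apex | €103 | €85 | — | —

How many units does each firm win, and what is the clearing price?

Apex 2, Arden 3, Cobalt 2, Lumen 3, Rook 1; clearing price €64

All unit-bids, highest first — top 11: 124 (Cobalt-1), 114 (Lumen-1), 114 (Cobalt-2), 103 (Lumen-2), 103 (Apex-1), 90 (Lumen-3), 88 (Arden-1), 85 (Arden-2), 85 (Apex-2), 76 (Arden-3), 75 (Rook-1)
First bid not allocated: €64.
Allocation: Apex 2, Arden 3, Cobalt 2, Lumen 3, Rook 1.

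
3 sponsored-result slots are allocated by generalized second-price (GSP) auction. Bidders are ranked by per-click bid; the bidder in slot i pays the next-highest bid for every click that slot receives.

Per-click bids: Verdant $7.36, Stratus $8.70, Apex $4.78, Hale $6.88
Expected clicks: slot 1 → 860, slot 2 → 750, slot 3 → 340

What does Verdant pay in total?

Verdant pays $5160.00

Ranked by bid: $8.70 (Stratus) > $7.36 (Verdant) > $6.88 (Hale) > $4.78 (Apex)
Verdant holds slot 2 → pays next bid $6.88 × 750 clicks = $5160.00.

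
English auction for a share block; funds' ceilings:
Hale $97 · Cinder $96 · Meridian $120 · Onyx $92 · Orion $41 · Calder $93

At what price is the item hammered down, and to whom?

Limits ranked: 120 (Meridian) > 97 (Hale) > 96 (Cinder) > 93 (Calder) > 92 (Onyx) > 41 (Orion)
Hale is the last rival to drop out, at $97; Meridian remains and wins at that price.

Meridian wins at $97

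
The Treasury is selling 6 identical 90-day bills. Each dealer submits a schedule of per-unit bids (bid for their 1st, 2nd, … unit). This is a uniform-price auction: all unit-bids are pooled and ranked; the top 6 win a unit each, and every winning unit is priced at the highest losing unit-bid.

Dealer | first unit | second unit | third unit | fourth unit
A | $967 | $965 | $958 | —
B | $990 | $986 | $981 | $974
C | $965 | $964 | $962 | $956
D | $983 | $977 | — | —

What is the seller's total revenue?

All unit-bids, highest first — top 6: 990 (B-1), 986 (B-2), 983 (D-1), 981 (B-3), 977 (D-2), 974 (B-4)
The (k+1)-th unit-bid is $967.
Allocation: B 4, D 2. Every unit priced at $967.
Revenue = 6 × 967 = $5,802.

Total revenue: $5,802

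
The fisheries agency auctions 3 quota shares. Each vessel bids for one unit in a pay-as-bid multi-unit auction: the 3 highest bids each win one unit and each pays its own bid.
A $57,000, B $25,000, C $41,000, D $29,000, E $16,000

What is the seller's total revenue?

Total revenue: $127,000

Sorting: 57,000 (A), 41,000 (C), 29,000 (D), 25,000 (B), 16,000 (E)
The 3 highest are A, C, D.
Total revenue = 57,000 + 41,000 + 29,000 = $127,000.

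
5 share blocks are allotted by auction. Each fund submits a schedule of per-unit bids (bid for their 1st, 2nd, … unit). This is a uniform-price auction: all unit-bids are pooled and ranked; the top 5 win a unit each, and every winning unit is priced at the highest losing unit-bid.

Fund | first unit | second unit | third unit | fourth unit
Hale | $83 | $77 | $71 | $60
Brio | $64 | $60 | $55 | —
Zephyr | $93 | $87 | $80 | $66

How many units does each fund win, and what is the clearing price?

Pooled unit-bids ranked (top 5): 93 (Zephyr-1), 87 (Zephyr-2), 83 (Hale-1), 80 (Zephyr-3), 77 (Hale-2)
Highest rejected unit-bid = $71.
Allocation: Hale 2, Zephyr 3.

Hale 2, Zephyr 3; clearing price $71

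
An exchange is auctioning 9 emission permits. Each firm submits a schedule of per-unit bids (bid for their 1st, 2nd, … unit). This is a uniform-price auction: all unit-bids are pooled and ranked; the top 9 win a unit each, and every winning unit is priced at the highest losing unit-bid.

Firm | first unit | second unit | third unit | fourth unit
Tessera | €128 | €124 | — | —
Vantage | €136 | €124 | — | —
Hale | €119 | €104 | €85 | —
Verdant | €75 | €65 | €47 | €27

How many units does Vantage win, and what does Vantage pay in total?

Vantage: 2 units, pays €94

All unit-bids, highest first — top 9: 136 (Vantage-1), 128 (Tessera-1), 124 (Tessera-2), 124 (Vantage-2), 119 (Hale-1), 104 (Hale-2), 85 (Hale-3), 75 (Verdant-1), 65 (Verdant-2)
First bid not allocated: €47.
Vantage wins 2 unit(s) at €47 each.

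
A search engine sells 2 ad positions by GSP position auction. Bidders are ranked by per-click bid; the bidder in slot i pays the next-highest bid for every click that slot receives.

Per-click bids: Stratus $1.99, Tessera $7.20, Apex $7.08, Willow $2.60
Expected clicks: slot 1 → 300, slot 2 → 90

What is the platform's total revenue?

Ranked by bid: $7.20 (Tessera) > $7.08 (Apex) > $2.60 (Willow) > …
Slot 1: Tessera pays $7.08 × 300 = $2124.00
Slot 2: Apex pays $2.60 × 90 = $234.00
Total = $2358.00

Total revenue: $2358.00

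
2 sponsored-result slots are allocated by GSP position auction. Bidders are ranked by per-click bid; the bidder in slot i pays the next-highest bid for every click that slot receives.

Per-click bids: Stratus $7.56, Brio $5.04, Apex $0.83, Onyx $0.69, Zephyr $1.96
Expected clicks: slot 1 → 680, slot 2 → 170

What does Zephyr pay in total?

Sorting advertisers: $7.56 (Stratus) > $5.04 (Brio) > $1.96 (Zephyr) > …
Zephyr ranks below slot 2 → no slot, pays nothing.

Zephyr pays $0.00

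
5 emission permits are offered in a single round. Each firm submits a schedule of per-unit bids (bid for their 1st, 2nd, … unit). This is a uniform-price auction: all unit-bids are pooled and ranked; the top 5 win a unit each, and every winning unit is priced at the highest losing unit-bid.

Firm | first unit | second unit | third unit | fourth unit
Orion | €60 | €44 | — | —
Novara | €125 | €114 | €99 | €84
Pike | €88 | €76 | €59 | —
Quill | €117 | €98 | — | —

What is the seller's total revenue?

Total revenue: €440

All unit-bids, highest first — top 5: 125 (Novara-1), 117 (Quill-1), 114 (Novara-2), 99 (Novara-3), 98 (Quill-2)
The (k+1)-th unit-bid is €88.
Allocation: Novara 3, Quill 2. Every unit priced at €88.
Revenue = 5 × 88 = €440.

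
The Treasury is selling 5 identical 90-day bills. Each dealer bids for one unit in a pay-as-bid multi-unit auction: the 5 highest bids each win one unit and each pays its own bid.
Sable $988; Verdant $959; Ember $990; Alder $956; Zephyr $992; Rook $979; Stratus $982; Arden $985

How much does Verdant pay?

Bids ranked high→low: 992 (Zephyr), 990 (Ember), 988 (Sable), 985 (Arden), 982 (Stratus), 979 (Rook), 959 (Verdant), …
Winners (5 units): Zephyr, Ember, Sable, Arden, Stratus.
Verdant does not win → $0.

Verdant pays $0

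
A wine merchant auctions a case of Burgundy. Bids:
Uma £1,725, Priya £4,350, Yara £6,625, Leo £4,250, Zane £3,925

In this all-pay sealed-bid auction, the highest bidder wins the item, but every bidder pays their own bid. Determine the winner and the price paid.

Yara pays £6,625

Bids ranked: 6,625 (Yara) > 4,350 (Priya) > 4,250 (Leo) > 3,925 (Zane) > 1,725 (Uma)
Yara is highest and takes the item; every bidder forfeits their bid.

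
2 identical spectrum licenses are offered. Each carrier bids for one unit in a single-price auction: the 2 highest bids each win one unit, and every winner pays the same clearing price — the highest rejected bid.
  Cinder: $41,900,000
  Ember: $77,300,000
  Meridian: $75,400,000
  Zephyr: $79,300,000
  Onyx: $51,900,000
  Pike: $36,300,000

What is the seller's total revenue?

Total revenue: $150,800,000

Sorting: 79,300,000 (Zephyr), 77,300,000 (Ember), 75,400,000 (Meridian), 51,900,000 (Onyx), …
Winners (2 units): Zephyr, Ember.
Highest unsuccessful bid: $75,400,000 → clearing price.
Total revenue = 2 × $75,400,000 = $150,800,000.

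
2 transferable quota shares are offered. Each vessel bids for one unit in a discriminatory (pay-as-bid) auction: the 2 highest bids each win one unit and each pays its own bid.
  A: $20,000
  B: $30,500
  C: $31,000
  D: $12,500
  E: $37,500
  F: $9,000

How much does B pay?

B pays $0

Ordering the bids: 37,500 (E), 31,000 (C), 30,500 (B), 20,000 (A), …
Winners (2 units): E, C.
B does not win → $0.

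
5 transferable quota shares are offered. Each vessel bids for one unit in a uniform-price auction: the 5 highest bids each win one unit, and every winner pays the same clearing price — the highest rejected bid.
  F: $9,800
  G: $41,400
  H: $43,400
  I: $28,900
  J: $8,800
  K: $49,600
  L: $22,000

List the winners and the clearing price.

Bids ranked high→low: 49,600 (K), 43,400 (H), 41,400 (G), 28,900 (I), 22,000 (L), 9,800 (F), 8,800 (J)
The 5 highest are K, H, G, I, L.
First losing bid is F's $9,800, which sets the uniform price.

K, H, G, I, L; each pays $9,800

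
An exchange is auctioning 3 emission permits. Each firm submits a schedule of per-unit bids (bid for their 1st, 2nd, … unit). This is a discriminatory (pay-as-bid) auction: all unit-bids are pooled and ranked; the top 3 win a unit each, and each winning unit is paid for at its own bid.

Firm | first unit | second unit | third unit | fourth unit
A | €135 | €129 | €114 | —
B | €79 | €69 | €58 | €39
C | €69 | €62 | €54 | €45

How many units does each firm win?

A 3

All unit-bids, highest first — top 3: 135 (A-1), 129 (A-2), 114 (A-3)
Next rejected bid: €79 (not a price — pay-as-bid).
Allocation: A 3.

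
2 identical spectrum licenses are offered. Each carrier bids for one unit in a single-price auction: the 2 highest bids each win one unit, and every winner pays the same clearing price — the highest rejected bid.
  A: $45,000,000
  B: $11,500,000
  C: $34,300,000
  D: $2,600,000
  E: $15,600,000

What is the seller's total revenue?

Ordering the bids: 45,000,000 (A), 34,300,000 (C), 15,600,000 (E), 11,500,000 (B), …
Top 2: A, C.
Clearing price = highest rejected bid = $15,600,000.
Total revenue = 2 × $15,600,000 = $31,200,000.

Total revenue: $31,200,000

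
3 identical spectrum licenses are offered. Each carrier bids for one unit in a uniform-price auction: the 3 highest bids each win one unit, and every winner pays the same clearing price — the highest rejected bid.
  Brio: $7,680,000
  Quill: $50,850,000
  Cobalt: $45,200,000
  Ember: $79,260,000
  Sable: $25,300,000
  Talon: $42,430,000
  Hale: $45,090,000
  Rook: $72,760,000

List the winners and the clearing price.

Ember, Rook, Quill; each pays $45,200,000

Bids ranked high→low: 79,260,000 (Ember), 72,760,000 (Rook), 50,850,000 (Quill), 45,200,000 (Cobalt), 45,090,000 (Hale), …
Winners (3 units): Ember, Rook, Quill.
First losing bid is Cobalt's $45,200,000, which sets the uniform price.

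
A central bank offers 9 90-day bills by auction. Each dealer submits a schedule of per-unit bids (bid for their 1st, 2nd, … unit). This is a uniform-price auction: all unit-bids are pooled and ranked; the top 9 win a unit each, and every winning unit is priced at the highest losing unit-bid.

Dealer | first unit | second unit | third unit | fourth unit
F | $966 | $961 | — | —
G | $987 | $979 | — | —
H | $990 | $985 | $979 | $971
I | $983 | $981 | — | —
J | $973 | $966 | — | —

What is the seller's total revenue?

Total revenue: $8,694

All unit-bids, highest first — top 9: 990 (H-1), 987 (G-1), 985 (H-2), 983 (I-1), 981 (I-2), 979 (G-2), 979 (H-3), 973 (J-1), 971 (H-4)
The (k+1)-th unit-bid is $966.
Allocation: G 2, H 4, I 2, J 1. Every unit priced at $966.
Revenue = 9 × 966 = $8,694.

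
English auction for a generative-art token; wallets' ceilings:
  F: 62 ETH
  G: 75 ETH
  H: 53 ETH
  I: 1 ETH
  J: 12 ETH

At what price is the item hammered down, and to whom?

Limits in order: 75 (G) > 62 (F) > 53 (H) > 12 (J) > 1 (I)
F is the last rival to drop out, at 62 ETH; G remains and wins at that price.

G wins at 62 ETH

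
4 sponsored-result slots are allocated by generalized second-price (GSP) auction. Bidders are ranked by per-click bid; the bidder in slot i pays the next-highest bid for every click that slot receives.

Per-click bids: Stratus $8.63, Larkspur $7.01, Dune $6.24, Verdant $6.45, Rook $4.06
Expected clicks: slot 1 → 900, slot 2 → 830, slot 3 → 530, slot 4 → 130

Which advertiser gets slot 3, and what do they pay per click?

Sorting advertisers: $8.63 (Stratus) > $7.01 (Larkspur) > $6.45 (Verdant) > $6.24 (Dune) > $4.06 (Rook)
Slot 3 goes to the third-ranked bidder, Verdant, who pays the next bid down: $6.24/click.

Verdant; $6.24 per click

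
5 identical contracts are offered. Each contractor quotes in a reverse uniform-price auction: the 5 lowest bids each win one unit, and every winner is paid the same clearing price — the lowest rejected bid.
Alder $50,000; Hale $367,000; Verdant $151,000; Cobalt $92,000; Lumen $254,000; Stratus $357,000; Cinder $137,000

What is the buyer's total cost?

Total cost: $1,785,000

Bids ranked low→high: 50,000 (Alder), 92,000 (Cobalt), 137,000 (Cinder), 151,000 (Verdant), 254,000 (Lumen), 357,000 (Stratus), 367,000 (Hale)
Winners (5 units): Alder, Cobalt, Cinder, Verdant, Lumen.
Clearing price = lowest rejected bid = $357,000.
Total cost = 5 × $357,000 = $1,785,000.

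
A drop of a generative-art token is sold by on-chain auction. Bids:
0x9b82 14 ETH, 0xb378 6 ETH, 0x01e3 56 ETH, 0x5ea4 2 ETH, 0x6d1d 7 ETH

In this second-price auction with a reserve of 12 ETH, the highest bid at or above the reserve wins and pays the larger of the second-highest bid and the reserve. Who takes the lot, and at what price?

Rule: the highest bid at or above the reserve wins and pays the larger of the second-highest bid and the reserve.
Sorting bids: 56 (0x01e3) > 14 (0x9b82) > 7 (0x6d1d) > 6 (0xb378) > 2 (0x5ea4)
0x01e3 has the top bid at or above the reserve (56 ETH).
max(second-highest 14 ETH, reserve 12 ETH) = 14 ETH; the reserve does not bind.

0x01e3 pays 14 ETH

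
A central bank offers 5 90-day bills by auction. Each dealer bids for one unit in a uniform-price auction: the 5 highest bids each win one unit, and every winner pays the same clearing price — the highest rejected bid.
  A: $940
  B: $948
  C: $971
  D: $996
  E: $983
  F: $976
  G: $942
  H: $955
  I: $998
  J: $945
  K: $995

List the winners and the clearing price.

I, D, K, E, F; each pays $971

Ordering the bids: 998 (I), 996 (D), 995 (K), 983 (E), 976 (F), 971 (C), 955 (H), …
The 5 highest are I, D, K, E, F.
First losing bid is C's $971, which sets the uniform price.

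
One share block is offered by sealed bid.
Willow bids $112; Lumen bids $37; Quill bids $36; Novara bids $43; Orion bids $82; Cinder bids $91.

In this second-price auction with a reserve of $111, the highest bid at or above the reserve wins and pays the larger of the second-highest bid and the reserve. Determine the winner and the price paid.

Bids ranked: 112 (Willow) > 91 (Cinder) > 82 (Orion) > 43 (Novara) > 37 (Lumen) > 36 (Quill)
Willow has the top bid at or above the reserve ($112).
Second-highest bid $91 is below the reserve $111, so the reserve binds → payment $111.

Willow pays $111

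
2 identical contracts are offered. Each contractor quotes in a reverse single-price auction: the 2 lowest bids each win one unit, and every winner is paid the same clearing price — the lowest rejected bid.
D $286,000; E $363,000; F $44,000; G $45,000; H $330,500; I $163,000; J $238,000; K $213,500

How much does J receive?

Bids ranked low→high: 44,000 (F), 45,000 (G), 163,000 (I), 213,500 (K), …
Winners (2 units): F, G.
Clearing price = lowest rejected bid = $163,000.
J does not win → is paid $0.

J is paid $0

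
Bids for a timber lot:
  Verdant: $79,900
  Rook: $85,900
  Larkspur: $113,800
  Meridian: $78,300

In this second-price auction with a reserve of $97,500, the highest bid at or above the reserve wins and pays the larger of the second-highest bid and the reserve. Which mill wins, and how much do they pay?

Second-price auction with a reserve of $97,500: the highest bid at or above the reserve wins and pays the larger of the second-highest bid and the reserve.
Bids ranked: 113,800 (Larkspur) > 85,900 (Rook) > 79,900 (Verdant) > 78,300 (Meridian)
Highest eligible bid: Larkspur at $113,800.
max(second-highest $85,900, reserve $97,500) = $97,500.

Larkspur pays $97,500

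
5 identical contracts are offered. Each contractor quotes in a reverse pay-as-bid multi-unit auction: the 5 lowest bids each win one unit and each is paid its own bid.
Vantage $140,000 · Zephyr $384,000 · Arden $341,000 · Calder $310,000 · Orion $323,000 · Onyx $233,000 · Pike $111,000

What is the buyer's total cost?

Bids ranked low→high: 111,000 (Pike), 140,000 (Vantage), 233,000 (Onyx), 310,000 (Calder), 323,000 (Orion), 341,000 (Arden), 384,000 (Zephyr)
The 5 lowest are Pike, Vantage, Onyx, Calder, Orion.
Total cost = 111,000 + 140,000 + 233,000 + 310,000 + 323,000 = $1,117,000.

Total cost: $1,117,000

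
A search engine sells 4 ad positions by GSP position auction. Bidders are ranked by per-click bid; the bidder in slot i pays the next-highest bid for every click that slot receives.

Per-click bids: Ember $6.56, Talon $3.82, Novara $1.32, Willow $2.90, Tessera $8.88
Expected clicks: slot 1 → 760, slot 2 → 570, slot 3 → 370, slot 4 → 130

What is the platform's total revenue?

Total revenue: $8407.60

Ranked by bid: $8.88 (Tessera) > $6.56 (Ember) > $3.82 (Talon) > $2.90 (Willow) > $1.32 (Novara)
Slot 1: Tessera pays $6.56 × 760 = $4985.60
Slot 2: Ember pays $3.82 × 570 = $2177.40
Slot 3: Talon pays $2.90 × 370 = $1073.00
Slot 4: Willow pays $1.32 × 130 = $171.60
Total = $8407.60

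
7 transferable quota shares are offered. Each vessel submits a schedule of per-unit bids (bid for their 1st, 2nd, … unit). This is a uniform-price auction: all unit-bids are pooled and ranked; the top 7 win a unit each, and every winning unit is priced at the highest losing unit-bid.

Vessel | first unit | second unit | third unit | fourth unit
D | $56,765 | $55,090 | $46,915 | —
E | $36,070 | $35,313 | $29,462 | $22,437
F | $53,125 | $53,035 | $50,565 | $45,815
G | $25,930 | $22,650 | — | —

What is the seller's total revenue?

Total revenue: $252,490

Pooled unit-bids ranked (top 7): 56,765 (D-1), 55,090 (D-2), 53,125 (F-1), 53,035 (F-2), 50,565 (F-3), 46,915 (D-3), 45,815 (F-4)
Highest rejected unit-bid = $36,070.
Allocation: D 3, F 4. Every unit priced at $36,070.
Revenue = 7 × 36,070 = $252,490.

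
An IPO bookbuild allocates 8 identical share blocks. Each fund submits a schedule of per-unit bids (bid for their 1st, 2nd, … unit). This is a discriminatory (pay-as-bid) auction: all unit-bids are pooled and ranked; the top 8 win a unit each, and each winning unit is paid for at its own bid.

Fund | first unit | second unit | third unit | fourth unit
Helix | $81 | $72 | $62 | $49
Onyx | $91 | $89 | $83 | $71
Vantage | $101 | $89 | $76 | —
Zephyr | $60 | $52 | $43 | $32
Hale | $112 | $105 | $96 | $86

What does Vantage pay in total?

Pooled unit-bids ranked (top 8): 112 (Hale-1), 105 (Hale-2), 101 (Vantage-1), 96 (Hale-3), 91 (Onyx-1), 89 (Onyx-2), 89 (Vantage-2), 86 (Hale-4)
Next rejected bid: $83 (not a price — pay-as-bid).
Vantage's winning unit-bids: 101 + 89 = $190.

Vantage pays $190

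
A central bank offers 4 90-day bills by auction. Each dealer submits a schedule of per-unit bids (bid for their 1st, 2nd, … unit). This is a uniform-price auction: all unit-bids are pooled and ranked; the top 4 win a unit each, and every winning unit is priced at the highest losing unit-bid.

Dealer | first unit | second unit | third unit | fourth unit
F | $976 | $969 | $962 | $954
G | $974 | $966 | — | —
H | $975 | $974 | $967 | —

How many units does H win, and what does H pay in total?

Pooled unit-bids ranked (top 4): 976 (F-1), 975 (H-1), 974 (G-1), 974 (H-2)
Highest rejected unit-bid = $969.
H wins 2 unit(s) at $969 each.

H: 2 units, pays $1,938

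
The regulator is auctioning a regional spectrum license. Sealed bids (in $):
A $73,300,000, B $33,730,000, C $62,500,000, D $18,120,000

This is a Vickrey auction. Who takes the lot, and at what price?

A pays $62,500,000

Rule: the highest bidder wins and pays the second-highest bid.
Sorting bids: 73,300,000 (A) > 62,500,000 (C) > 33,730,000 (B) > 18,120,000 (D)
A wins with the highest bid; price is set by the runner-up at $62,500,000.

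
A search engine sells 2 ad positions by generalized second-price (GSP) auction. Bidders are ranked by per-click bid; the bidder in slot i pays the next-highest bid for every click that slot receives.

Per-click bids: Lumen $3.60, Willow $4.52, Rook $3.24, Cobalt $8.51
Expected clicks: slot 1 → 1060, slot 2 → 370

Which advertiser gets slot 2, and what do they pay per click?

Willow; $3.60 per click

Per-click bids in order: $8.51 (Cobalt) > $4.52 (Willow) > $3.60 (Lumen) > …
Slot 2 goes to the second-ranked bidder, Willow, who pays the next bid down: $3.60/click.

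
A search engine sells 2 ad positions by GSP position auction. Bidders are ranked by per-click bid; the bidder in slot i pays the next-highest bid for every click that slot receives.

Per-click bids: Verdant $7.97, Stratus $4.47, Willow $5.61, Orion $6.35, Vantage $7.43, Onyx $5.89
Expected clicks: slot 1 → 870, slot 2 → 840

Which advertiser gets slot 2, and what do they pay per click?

Vantage; $6.35 per click

Per-click bids in order: $7.97 (Verdant) > $7.43 (Vantage) > $6.35 (Orion) > …
Slot 2 goes to the second-ranked bidder, Vantage, who pays the next bid down: $6.35/click.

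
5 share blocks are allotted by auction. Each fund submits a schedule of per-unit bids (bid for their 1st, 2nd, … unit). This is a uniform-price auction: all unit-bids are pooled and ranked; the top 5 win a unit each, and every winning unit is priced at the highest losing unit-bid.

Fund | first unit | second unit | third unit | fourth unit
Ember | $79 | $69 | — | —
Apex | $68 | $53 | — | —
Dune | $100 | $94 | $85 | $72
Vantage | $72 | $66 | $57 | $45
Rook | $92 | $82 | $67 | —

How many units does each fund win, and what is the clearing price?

Dune 3, Rook 2; clearing price $79

Pooled unit-bids ranked (top 5): 100 (Dune-1), 94 (Dune-2), 92 (Rook-1), 85 (Dune-3), 82 (Rook-2)
First bid not allocated: $79.
Allocation: Dune 3, Rook 2.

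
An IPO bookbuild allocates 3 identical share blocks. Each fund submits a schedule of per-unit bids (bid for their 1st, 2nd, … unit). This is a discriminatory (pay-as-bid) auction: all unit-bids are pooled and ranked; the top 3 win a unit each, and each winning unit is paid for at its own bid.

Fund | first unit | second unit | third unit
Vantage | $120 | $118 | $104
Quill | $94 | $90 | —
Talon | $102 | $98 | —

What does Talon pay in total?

Pooled unit-bids ranked (top 3): 120 (Vantage-1), 118 (Vantage-2), 104 (Vantage-3)
Next rejected bid: $102 (not a price — pay-as-bid).
Talon wins no units.

Talon pays $0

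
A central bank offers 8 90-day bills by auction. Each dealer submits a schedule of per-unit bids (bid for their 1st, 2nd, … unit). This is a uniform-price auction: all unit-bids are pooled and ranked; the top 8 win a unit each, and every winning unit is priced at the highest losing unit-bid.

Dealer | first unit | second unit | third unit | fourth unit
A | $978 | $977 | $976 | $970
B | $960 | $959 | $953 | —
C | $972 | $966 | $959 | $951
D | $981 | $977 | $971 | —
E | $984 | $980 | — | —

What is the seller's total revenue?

Total revenue: $7,768

All unit-bids, highest first — top 8: 984 (E-1), 981 (D-1), 980 (E-2), 978 (A-1), 977 (A-2), 977 (D-2), 976 (A-3), 972 (C-1)
First bid not allocated: $971.
Allocation: A 3, C 1, D 2, E 2. Every unit priced at $971.
Revenue = 8 × 971 = $7,768.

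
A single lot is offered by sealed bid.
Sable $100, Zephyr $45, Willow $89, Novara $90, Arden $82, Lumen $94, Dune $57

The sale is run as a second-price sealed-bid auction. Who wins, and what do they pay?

Second-price sealed-bid auction: the highest bidder wins and pays the second-highest bid.
Bids in order: 100 (Sable) > 94 (Lumen) > 90 (Novara) > 89 (Willow) > 82 (Arden) > 57 (Dune) > …
Second-price: Sable pays Lumen's bid of $94.

Sable pays $94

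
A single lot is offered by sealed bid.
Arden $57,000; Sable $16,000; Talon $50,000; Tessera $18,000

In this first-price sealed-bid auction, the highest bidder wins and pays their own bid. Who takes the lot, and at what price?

Bids ranked: 57,000 (Arden) > 50,000 (Talon) > 18,000 (Tessera) > 16,000 (Sable)
Arden is highest → pays own bid, $57,000.

Arden pays $57,000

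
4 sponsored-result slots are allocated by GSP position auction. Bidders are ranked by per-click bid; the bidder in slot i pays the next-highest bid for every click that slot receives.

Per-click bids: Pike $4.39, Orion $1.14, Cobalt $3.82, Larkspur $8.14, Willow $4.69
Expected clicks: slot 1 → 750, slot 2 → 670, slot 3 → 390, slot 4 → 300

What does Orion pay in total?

Sorting advertisers: $8.14 (Larkspur) > $4.69 (Willow) > $4.39 (Pike) > $3.82 (Cobalt) > $1.14 (Orion)
Orion ranks below slot 4 → no slot, pays nothing.

Orion pays $0.00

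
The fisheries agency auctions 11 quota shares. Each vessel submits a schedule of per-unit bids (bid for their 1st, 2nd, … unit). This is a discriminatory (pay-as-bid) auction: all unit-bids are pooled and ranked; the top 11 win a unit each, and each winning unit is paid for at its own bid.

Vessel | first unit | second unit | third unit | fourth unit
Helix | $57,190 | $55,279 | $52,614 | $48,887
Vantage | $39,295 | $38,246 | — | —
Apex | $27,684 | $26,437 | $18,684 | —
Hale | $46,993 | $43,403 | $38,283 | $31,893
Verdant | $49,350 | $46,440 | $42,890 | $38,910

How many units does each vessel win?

Hale 2, Helix 4, Vantage 1, Verdant 4

Pooled unit-bids ranked (top 11): 57,190 (Helix-1), 55,279 (Helix-2), 52,614 (Helix-3), 49,350 (Verdant-1), 48,887 (Helix-4), 46,993 (Hale-1), 46,440 (Verdant-2), 43,403 (Hale-2), 42,890 (Verdant-3), 39,295 (Vantage-1), 38,910 (Verdant-4)
Next rejected bid: $38,283 (not a price — pay-as-bid).
Allocation: Hale 2, Helix 4, Vantage 1, Verdant 4.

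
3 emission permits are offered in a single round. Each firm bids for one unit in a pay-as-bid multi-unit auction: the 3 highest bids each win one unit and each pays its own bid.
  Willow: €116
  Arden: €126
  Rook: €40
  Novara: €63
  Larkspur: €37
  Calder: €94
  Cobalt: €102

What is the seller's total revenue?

Total revenue: €344

Ordering the bids: 126 (Arden), 116 (Willow), 102 (Cobalt), 94 (Calder), 63 (Novara), …
Winners (3 units): Arden, Willow, Cobalt.
Total revenue = 126 + 116 + 102 = €344.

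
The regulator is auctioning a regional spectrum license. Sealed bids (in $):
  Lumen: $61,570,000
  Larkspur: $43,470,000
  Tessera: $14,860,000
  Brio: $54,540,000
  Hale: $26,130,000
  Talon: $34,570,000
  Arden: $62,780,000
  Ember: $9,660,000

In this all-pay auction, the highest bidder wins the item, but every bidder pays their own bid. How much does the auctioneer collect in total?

All-pay auction: the highest bidder wins the item, but every bidder pays their own bid.
Bids in order: 62,780,000 (Arden) > 61,570,000 (Lumen) > 54,540,000 (Brio) > 43,470,000 (Larkspur) > 34,570,000 (Talon) > 26,130,000 (Hale) > …
Every bidder forfeits their bid regardless of winning.
Revenue = 61,570,000 + 43,470,000 + 14,860,000 + 54,540,000 + 26,130,000 + 34,570,000 + 62,780,000 + 9,660,000 = $307,580,000.

Total revenue: $307,580,000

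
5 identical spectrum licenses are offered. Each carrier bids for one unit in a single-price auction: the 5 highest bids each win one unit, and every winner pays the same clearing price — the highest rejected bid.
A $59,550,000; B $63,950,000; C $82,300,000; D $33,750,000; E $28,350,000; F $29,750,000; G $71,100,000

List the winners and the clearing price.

C, G, B, A, D; each pays $29,750,000

Sorting: 82,300,000 (C), 71,100,000 (G), 63,950,000 (B), 59,550,000 (A), 33,750,000 (D), 29,750,000 (F), 28,350,000 (E)
Top 5: C, G, B, A, D.
Clearing price = highest rejected bid = $29,750,000.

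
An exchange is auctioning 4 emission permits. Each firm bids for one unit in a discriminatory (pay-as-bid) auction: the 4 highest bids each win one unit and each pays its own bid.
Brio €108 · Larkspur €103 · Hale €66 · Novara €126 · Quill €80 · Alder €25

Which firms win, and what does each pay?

Novara €126, Brio €108, Larkspur €103, Quill €80

Bids ranked high→low: 126 (Novara), 108 (Brio), 103 (Larkspur), 80 (Quill), 66 (Hale), 25 (Alder)
The 4 highest are Novara, Brio, Larkspur, Quill.
Each winner pays its own bid: Novara €126, Brio €108, Larkspur €103, Quill €80.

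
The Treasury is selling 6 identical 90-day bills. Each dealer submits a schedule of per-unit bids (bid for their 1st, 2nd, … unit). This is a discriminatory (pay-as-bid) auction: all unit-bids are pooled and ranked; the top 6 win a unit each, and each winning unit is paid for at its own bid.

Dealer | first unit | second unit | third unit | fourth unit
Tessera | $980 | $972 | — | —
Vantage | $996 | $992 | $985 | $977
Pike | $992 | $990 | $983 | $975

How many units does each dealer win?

All unit-bids, highest first — top 6: 996 (Vantage-1), 992 (Vantage-2), 992 (Pike-1), 990 (Pike-2), 985 (Vantage-3), 983 (Pike-3)
Next rejected bid: $980 (not a price — pay-as-bid).
Allocation: Pike 3, Vantage 3.

Pike 3, Vantage 3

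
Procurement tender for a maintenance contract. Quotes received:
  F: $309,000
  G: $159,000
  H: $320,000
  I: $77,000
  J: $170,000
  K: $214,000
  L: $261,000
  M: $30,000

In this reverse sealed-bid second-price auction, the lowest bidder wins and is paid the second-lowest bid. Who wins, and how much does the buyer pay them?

Sorting bids: 30,000 (M) < 77,000 (I) < 159,000 (G) < 170,000 (J) < 214,000 (K) < 261,000 (L) < …
M wins with the lowest bid; price is set by the runner-up at $77,000.

M is paid $77,000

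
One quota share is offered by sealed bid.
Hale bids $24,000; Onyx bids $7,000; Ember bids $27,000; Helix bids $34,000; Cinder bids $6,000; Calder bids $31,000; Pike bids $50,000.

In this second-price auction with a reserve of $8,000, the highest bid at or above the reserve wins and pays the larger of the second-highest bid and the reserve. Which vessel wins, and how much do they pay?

Rule: the highest bid at or above the reserve wins and pays the larger of the second-highest bid and the reserve.
Sorting bids: 50,000 (Pike) > 34,000 (Helix) > 31,000 (Calder) > 27,000 (Ember) > 24,000 (Hale) > 7,000 (Onyx) > …
Highest eligible bid: Pike at $50,000.
Second-highest bid $34,000 exceeds the reserve $8,000 → payment $34,000.

Pike pays $34,000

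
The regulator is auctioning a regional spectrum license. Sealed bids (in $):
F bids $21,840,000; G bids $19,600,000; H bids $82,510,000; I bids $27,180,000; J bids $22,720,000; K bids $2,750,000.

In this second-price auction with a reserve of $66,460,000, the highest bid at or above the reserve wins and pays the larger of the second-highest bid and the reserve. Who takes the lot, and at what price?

H pays $66,460,000

Bids in order: 82,510,000 (H) > 27,180,000 (I) > 22,720,000 (J) > 21,840,000 (F) > 19,600,000 (G) > 2,750,000 (K)
H has the top bid at or above the reserve ($82,510,000).
max(second-highest $27,180,000, reserve $66,460,000) = $66,460,000.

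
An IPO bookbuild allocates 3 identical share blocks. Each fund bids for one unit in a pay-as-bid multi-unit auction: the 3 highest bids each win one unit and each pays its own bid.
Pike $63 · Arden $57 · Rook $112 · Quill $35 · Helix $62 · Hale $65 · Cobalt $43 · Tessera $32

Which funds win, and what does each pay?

Rook $112, Hale $65, Pike $63

Bids ranked high→low: 112 (Rook), 65 (Hale), 63 (Pike), 62 (Helix), 57 (Arden), …
The 3 highest are Rook, Hale, Pike.
Each winner pays its own bid: Rook $112, Hale $65, Pike $63.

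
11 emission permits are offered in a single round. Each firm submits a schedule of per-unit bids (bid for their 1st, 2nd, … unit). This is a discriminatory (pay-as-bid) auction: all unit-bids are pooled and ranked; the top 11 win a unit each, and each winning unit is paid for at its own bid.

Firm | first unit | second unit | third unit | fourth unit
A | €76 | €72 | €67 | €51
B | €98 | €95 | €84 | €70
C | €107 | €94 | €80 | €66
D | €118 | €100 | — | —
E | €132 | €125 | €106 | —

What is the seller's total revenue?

All unit-bids, highest first — top 11: 132 (E-1), 125 (E-2), 118 (D-1), 107 (C-1), 106 (E-3), 100 (D-2), 98 (B-1), 95 (B-2), 94 (C-2), 84 (B-3), 80 (C-3)
Next rejected bid: €76 (not a price — pay-as-bid).
Each winning unit pays its own bid.
Revenue = 132 + 125 + 118 + 107 + 106 + 100 + 98 + 95 + 94 + 84 + 80 = €1,139.

Total revenue: €1,139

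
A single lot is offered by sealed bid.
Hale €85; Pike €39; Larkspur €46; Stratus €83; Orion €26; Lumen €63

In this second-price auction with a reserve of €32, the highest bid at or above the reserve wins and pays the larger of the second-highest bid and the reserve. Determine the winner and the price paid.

Hale pays €83

Sorting bids: 85 (Hale) > 83 (Stratus) > 63 (Lumen) > 46 (Larkspur) > 39 (Pike) > 26 (Orion)
Highest eligible bid: Hale at €85.
max(second-highest €83, reserve €32) = €83; the reserve does not bind.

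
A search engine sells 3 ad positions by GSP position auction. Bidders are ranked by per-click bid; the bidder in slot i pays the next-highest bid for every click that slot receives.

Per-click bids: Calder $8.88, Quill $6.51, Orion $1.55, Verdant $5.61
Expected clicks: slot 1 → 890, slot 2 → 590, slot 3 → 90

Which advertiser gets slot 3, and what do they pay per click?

Verdant; $1.55 per click

Per-click bids in order: $8.88 (Calder) > $6.51 (Quill) > $5.61 (Verdant) > $1.55 (Orion)
Slot 3 goes to the third-ranked bidder, Verdant, who pays the next bid down: $1.55/click.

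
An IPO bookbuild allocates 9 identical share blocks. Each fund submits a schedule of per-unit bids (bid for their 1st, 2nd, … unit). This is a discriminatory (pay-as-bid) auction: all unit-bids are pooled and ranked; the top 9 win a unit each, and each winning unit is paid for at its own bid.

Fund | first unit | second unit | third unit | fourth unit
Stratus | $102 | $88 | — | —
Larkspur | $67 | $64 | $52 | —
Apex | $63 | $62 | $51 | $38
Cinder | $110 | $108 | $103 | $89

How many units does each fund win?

Merging the schedules and taking the best 9: 110 (Cinder-1), 108 (Cinder-2), 103 (Cinder-3), 102 (Stratus-1), 89 (Cinder-4), 88 (Stratus-2), 67 (Larkspur-1), 64 (Larkspur-2), 63 (Apex-1)
Next rejected bid: $62 (not a price — pay-as-bid).
Allocation: Apex 1, Cinder 4, Larkspur 2, Stratus 2.

Apex 1, Cinder 4, Larkspur 2, Stratus 2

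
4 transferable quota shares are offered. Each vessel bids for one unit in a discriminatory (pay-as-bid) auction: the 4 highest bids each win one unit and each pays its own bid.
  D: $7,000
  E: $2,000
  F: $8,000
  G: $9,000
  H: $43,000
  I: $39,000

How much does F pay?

Ordering the bids: 43,000 (H), 39,000 (I), 9,000 (G), 8,000 (F), 7,000 (D), 2,000 (E)
The 4 highest are H, I, G, F.
F wins → own bid $8,000.

F pays $8,000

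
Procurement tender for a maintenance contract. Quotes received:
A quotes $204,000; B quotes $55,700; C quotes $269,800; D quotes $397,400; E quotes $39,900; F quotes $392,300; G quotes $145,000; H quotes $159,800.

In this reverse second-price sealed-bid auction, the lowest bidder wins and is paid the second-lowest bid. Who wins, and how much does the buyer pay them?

E is paid $55,700

Bids ranked: 39,900 (E) < 55,700 (B) < 145,000 (G) < 159,800 (H) < 204,000 (A) < 269,800 (C) < …
E wins with the lowest bid; price is set by the runner-up at $55,700.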